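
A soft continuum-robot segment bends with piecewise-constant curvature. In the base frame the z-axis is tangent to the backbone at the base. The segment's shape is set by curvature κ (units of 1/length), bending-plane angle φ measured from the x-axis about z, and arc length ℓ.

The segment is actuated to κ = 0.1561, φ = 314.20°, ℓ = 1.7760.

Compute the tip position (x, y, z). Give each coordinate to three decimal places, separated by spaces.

0.171 -0.175 1.753

θ = κ·ℓ = 0.1561 × 1.7760 = 0.27723 rad
ρ = (1 − cos θ)/κ = (1 − 0.96182)/0.1561 = 0.24461
z = sin θ / κ = 0.27370/0.1561 = 1.75334
x = ρ cos φ = 0.24461 × cos(314.20°) = 0.17053
y = ρ sin φ = 0.24461 × sin(314.20°) = -0.17536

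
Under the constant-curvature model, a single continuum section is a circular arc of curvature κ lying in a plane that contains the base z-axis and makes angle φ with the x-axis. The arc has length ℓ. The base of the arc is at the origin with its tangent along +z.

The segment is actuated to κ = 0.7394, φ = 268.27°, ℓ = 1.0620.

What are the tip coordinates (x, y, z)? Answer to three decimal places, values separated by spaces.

-0.012 -0.396 0.956

θ = κ·ℓ = 0.7394 × 1.0620 = 0.78524 rad
ρ = (1 − cos θ)/κ = (1 − 0.70722)/0.7394 = 0.39597
z = sin θ / κ = 0.70700/0.7394 = 0.95618
x = ρ cos φ = 0.39597 × cos(268.27°) = -0.01195
y = ρ sin φ = 0.39597 × sin(268.27°) = -0.39579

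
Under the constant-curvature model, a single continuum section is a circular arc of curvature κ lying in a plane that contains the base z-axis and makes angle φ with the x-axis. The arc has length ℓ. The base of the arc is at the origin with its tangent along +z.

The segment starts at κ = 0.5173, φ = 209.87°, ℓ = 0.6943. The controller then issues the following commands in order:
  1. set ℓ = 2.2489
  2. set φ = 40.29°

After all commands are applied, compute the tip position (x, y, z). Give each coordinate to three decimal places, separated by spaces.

0.890 0.755 1.775

initial: κ=0.5173, φ=209.87°, ℓ=0.6943
cmd 1: set ℓ=2.2489 → (κ,φ,ℓ)=(0.5173,209.87°,2.2489) → tip=(-1.0121,-0.5813,1.7749)
cmd 2: set φ=40.29° → (κ,φ,ℓ)=(0.5173,40.29°,2.2489) → tip=(0.8902,0.7547,1.7749)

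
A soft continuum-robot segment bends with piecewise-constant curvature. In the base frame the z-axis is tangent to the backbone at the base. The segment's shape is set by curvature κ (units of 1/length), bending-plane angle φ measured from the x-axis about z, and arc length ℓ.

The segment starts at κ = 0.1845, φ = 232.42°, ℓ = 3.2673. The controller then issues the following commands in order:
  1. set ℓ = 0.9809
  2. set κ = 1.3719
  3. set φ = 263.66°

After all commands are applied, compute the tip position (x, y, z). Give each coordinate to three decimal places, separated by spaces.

-0.063 -0.563 0.711

initial: κ=0.1845, φ=232.42°, ℓ=3.2673
cmd 1: set ℓ=0.9809 → (κ,φ,ℓ)=(0.1845,232.42°,0.9809) → tip=(-0.0540,-0.0702,0.9756)
cmd 2: set κ=1.3719 → (κ,φ,ℓ)=(1.3719,232.42°,0.9809) → tip=(-0.3453,-0.4487,0.7105)
cmd 3: set φ=263.66° → (κ,φ,ℓ)=(1.3719,263.66°,0.9809) → tip=(-0.0625,-0.5628,0.7105)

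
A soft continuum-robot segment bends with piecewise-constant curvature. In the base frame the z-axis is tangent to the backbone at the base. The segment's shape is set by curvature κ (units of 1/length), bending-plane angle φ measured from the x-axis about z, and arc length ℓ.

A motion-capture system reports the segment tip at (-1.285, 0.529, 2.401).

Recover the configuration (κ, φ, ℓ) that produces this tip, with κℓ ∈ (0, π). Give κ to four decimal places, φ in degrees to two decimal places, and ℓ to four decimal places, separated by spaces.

0.3611 157.62 2.9056

ρ = √(x²+y²) = √(-1.285² + 0.529²) = 1.38963
φ = atan2(y, x) mod 360° = atan2(0.529, -1.285) = 157.6244°
|p|² = ρ² + z² = 1.38963² + 2.401² = 7.69587
κ = 2ρ / |p|² = 2×1.38963 / 7.69587 = 0.36114
θ = 2·atan2(ρ, z) = 2·atan2(1.38963, 2.401) = 1.04933 rad
ℓ = θ/κ = 1.04933/0.36114 = 2.90563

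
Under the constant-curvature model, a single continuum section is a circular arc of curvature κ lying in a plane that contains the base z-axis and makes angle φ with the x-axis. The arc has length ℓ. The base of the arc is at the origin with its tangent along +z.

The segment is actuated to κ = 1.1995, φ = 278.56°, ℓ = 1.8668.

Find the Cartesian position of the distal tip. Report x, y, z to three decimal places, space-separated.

0.201 -1.335 0.654

θ = κ·ℓ = 1.1995 × 1.8668 = 2.23923 rad
ρ = (1 − cos θ)/κ = (1 − -0.61975)/1.1995 = 1.35036
z = sin θ / κ = 0.78480/1.1995 = 0.65427
x = ρ cos φ = 1.35036 × cos(278.56°) = 0.20099
y = ρ sin φ = 1.35036 × sin(278.56°) = -1.33532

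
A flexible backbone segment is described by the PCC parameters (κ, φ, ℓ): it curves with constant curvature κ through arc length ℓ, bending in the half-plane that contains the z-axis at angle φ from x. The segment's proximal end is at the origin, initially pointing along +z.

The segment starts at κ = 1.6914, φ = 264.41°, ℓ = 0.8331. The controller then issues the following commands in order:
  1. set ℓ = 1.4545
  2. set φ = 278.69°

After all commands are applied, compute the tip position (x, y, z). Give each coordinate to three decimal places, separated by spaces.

initial: κ=1.6914, φ=264.41°, ℓ=0.8331
cmd 1: set ℓ=1.4545 → (κ,φ,ℓ)=(1.6914,264.41°,1.4545) → tip=(-0.1023,-1.0454,0.3724)
cmd 2: set φ=278.69° → (κ,φ,ℓ)=(1.6914,278.69°,1.4545) → tip=(0.1587,-1.0383,0.3724)

0.159 -1.038 0.372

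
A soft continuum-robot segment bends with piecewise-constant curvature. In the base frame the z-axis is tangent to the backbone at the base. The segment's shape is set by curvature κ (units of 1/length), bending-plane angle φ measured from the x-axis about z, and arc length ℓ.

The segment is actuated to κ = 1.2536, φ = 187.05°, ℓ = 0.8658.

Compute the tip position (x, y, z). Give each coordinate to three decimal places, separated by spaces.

θ = κ·ℓ = 1.2536 × 0.8658 = 1.08537 rad
ρ = (1 − cos θ)/κ = (1 − 0.46659)/1.2536 = 0.42550
z = sin θ / κ = 0.88447/1.2536 = 0.70555
x = ρ cos φ = 0.42550 × cos(187.05°) = -0.42229
y = ρ sin φ = 0.42550 × sin(187.05°) = -0.05222

-0.422 -0.052 0.706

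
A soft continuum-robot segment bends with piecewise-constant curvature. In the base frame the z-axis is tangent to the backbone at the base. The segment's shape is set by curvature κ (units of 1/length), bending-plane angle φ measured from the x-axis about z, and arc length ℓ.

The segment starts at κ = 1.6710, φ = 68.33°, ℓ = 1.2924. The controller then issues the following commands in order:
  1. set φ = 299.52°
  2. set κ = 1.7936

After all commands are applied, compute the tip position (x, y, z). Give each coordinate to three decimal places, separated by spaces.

0.461 -0.815 0.409

initial: κ=1.6710, φ=68.33°, ℓ=1.2924
cmd 1: set φ=299.52° → (κ,φ,ℓ)=(1.6710,299.52°,1.2924) → tip=(0.4586,-0.8100,0.4977)
cmd 2: set κ=1.7936 → (κ,φ,ℓ)=(1.7936,299.52°,1.2924) → tip=(0.4614,-0.8149,0.4090)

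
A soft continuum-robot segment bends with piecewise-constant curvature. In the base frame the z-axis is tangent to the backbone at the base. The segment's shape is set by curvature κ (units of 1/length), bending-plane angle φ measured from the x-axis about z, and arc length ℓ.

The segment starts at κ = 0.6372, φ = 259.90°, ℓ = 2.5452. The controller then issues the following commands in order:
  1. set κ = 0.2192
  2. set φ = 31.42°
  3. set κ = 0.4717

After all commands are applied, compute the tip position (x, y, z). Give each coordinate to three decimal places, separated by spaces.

initial: κ=0.6372, φ=259.90°, ℓ=2.5452
cmd 1: set κ=0.2192 → (κ,φ,ℓ)=(0.2192,259.90°,2.5452) → tip=(-0.1213,-0.6810,2.4152)
cmd 2: set φ=31.42° → (κ,φ,ℓ)=(0.2192,31.42°,2.5452) → tip=(0.5903,0.3606,2.4152)
cmd 3: set κ=0.4717 → (κ,φ,ℓ)=(0.4717,31.42°,2.5452) → tip=(1.1545,0.7053,1.9764)

1.155 0.705 1.976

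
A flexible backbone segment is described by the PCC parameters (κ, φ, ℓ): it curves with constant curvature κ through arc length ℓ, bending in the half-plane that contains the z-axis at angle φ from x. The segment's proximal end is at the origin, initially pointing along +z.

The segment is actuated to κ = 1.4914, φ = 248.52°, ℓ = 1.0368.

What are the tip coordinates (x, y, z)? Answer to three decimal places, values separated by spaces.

θ = κ·ℓ = 1.4914 × 1.0368 = 1.54628 rad
ρ = (1 − cos θ)/κ = (1 − 0.02451)/1.4914 = 0.65408
z = sin θ / κ = 0.99970/1.4914 = 0.67031
x = ρ cos φ = 0.65408 × cos(248.52°) = -0.23951
y = ρ sin φ = 0.65408 × sin(248.52°) = -0.60865

-0.240 -0.609 0.670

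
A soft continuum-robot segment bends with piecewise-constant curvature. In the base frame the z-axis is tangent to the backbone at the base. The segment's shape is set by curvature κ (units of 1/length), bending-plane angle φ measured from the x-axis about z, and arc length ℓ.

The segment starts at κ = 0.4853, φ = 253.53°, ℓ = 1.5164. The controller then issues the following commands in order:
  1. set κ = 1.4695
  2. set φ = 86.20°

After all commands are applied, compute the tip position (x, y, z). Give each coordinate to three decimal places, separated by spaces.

initial: κ=0.4853, φ=253.53°, ℓ=1.5164
cmd 1: set κ=1.4695 → (κ,φ,ℓ)=(1.4695,253.53°,1.5164) → tip=(-0.3108,-1.0514,0.5386)
cmd 2: set φ=86.20° → (κ,φ,ℓ)=(1.4695,86.20°,1.5164) → tip=(0.0727,1.0940,0.5386)

0.073 1.094 0.539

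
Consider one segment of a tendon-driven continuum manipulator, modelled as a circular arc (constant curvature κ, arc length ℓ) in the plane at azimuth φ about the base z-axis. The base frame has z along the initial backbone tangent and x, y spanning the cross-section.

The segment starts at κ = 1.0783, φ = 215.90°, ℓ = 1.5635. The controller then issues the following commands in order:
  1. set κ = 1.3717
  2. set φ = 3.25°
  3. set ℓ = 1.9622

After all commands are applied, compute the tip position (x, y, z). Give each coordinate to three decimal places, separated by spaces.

initial: κ=1.0783, φ=215.90°, ℓ=1.5635
cmd 1: set κ=1.3717 → (κ,φ,ℓ)=(1.3717,215.90°,1.5635) → tip=(-0.9111,-0.6595,0.6122)
cmd 2: set φ=3.25° → (κ,φ,ℓ)=(1.3717,3.25°,1.5635) → tip=(1.1230,0.0638,0.6122)
cmd 3: set ℓ=1.9622 → (κ,φ,ℓ)=(1.3717,3.25°,1.9622) → tip=(1.3832,0.0785,0.3171)

1.383 0.079 0.317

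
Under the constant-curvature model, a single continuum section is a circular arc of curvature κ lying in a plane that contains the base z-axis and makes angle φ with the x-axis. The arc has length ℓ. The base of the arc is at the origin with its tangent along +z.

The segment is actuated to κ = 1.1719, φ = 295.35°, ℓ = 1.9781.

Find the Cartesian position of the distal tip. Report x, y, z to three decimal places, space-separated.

0.614 -1.295 0.626

θ = κ·ℓ = 1.1719 × 1.9781 = 2.31814 rad
ρ = (1 − cos θ)/κ = (1 − -0.67969)/1.1719 = 1.43330
z = sin θ / κ = 0.73350/1.1719 = 0.62591
x = ρ cos φ = 1.43330 × cos(295.35°) = 0.61366
y = ρ sin φ = 1.43330 × sin(295.35°) = -1.29529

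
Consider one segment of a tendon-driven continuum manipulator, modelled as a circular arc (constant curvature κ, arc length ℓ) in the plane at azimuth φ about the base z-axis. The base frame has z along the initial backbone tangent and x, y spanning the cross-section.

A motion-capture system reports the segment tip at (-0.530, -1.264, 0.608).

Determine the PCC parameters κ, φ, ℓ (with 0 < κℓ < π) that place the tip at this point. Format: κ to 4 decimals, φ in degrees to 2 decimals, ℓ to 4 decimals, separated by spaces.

ρ = √(x²+y²) = √(-0.530² + -1.264²) = 1.37062
φ = atan2(y, x) mod 360° = atan2(-1.264, -0.530) = 247.2515°
|p|² = ρ² + z² = 1.37062² + 0.608² = 2.24826
κ = 2ρ / |p|² = 2×1.37062 / 2.24826 = 1.21927
θ = 2·atan2(ρ, z) = 2·atan2(1.37062, 0.608) = 2.30656 rad
ℓ = θ/κ = 2.30656/1.21927 = 1.89176

1.2193 247.25 1.8918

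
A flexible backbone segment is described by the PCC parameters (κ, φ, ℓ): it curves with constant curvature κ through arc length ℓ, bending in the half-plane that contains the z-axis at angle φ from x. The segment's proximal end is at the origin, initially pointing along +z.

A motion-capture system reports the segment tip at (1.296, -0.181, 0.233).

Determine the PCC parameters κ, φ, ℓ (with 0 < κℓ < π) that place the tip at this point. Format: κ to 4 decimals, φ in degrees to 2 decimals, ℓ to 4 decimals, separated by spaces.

1.4814 352.05 1.8828

ρ = √(x²+y²) = √(1.296² + -0.181²) = 1.30858
φ = atan2(y, x) mod 360° = atan2(-0.181, 1.296) = 352.0495°
|p|² = ρ² + z² = 1.30858² + 0.233² = 1.76667
κ = 2ρ / |p|² = 2×1.30858 / 1.76667 = 1.48141
θ = 2·atan2(ρ, z) = 2·atan2(1.30858, 0.233) = 2.78917 rad
ℓ = θ/κ = 2.78917/1.48141 = 1.88278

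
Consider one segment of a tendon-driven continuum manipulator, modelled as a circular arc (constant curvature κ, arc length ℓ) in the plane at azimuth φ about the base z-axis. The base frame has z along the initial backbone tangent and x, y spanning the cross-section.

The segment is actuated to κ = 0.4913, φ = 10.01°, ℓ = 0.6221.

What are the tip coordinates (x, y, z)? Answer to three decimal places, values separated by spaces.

0.093 0.016 0.612

θ = κ·ℓ = 0.4913 × 0.6221 = 0.30564 rad
ρ = (1 − cos θ)/κ = (1 − 0.95366)/0.4913 = 0.09433
z = sin θ / κ = 0.30090/0.4913 = 0.61246
x = ρ cos φ = 0.09433 × cos(10.01°) = 0.09289
y = ρ sin φ = 0.09433 × sin(10.01°) = 0.01640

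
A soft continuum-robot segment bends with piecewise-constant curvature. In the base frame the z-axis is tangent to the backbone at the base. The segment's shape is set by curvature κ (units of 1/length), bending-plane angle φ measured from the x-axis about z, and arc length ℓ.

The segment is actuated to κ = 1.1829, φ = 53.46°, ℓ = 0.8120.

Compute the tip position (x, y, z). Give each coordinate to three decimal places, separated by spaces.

0.215 0.290 0.693

θ = κ·ℓ = 1.1829 × 0.8120 = 0.96051 rad
ρ = (1 − cos θ)/κ = (1 − 0.57310)/1.1829 = 0.36089
z = sin θ / κ = 0.81949/1.1829 = 0.69278
x = ρ cos φ = 0.36089 × cos(53.46°) = 0.21487
y = ρ sin φ = 0.36089 × sin(53.46°) = 0.28996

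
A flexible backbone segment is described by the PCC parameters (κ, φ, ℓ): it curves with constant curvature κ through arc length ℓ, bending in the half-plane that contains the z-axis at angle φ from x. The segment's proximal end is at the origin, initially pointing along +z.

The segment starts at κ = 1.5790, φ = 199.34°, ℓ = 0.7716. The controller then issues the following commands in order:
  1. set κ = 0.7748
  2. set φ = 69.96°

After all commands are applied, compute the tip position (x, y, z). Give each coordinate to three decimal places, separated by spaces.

0.077 0.210 0.726

initial: κ=1.5790, φ=199.34°, ℓ=0.7716
cmd 1: set κ=0.7748 → (κ,φ,ℓ)=(0.7748,199.34°,0.7716) → tip=(-0.2112,-0.0741,0.7265)
cmd 2: set φ=69.96° → (κ,φ,ℓ)=(0.7748,69.96°,0.7716) → tip=(0.0767,0.2103,0.7265)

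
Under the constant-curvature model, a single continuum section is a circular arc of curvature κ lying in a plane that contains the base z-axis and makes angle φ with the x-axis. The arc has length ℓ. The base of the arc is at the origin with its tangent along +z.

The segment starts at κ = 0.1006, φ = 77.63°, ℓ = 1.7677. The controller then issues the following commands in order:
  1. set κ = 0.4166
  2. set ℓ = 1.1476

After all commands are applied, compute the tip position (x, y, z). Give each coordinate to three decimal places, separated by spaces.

initial: κ=0.1006, φ=77.63°, ℓ=1.7677
cmd 1: set κ=0.4166 → (κ,φ,ℓ)=(0.4166,77.63°,1.7677) → tip=(0.1332,0.6076,1.6122)
cmd 2: set ℓ=1.1476 → (κ,φ,ℓ)=(0.4166,77.63°,1.1476) → tip=(0.0577,0.2629,1.1044)

0.058 0.263 1.104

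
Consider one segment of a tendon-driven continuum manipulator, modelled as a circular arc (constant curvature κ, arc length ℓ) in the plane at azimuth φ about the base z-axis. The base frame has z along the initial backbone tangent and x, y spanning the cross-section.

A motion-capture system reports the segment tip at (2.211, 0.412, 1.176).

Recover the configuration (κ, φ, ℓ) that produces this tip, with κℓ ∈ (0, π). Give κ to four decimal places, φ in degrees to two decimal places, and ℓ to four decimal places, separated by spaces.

0.6983 10.56 3.1189

ρ = √(x²+y²) = √(2.211² + 0.412²) = 2.24906
φ = atan2(y, x) mod 360° = atan2(0.412, 2.211) = 10.5555°
|p|² = ρ² + z² = 2.24906² + 1.176² = 6.44124
κ = 2ρ / |p|² = 2×2.24906 / 6.44124 = 0.69833
θ = 2·atan2(ρ, z) = 2·atan2(2.24906, 1.176) = 2.17802 rad
ℓ = θ/κ = 2.17802/0.69833 = 3.11889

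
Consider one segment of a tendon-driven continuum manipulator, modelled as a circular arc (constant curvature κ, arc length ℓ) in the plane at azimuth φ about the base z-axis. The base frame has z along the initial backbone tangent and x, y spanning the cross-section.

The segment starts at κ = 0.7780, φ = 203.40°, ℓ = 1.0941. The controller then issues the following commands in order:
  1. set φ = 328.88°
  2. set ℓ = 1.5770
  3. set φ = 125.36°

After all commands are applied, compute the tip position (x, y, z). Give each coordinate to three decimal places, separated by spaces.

initial: κ=0.7780, φ=203.40°, ℓ=1.0941
cmd 1: set φ=328.88° → (κ,φ,ℓ)=(0.7780,328.88°,1.0941) → tip=(0.3751,-0.2265,0.9667)
cmd 2: set ℓ=1.5770 → (κ,φ,ℓ)=(0.7780,328.88°,1.5770) → tip=(0.7294,-0.4403,1.2101)
cmd 3: set φ=125.36° → (κ,φ,ℓ)=(0.7780,125.36°,1.5770) → tip=(-0.4931,0.6948,1.2101)

-0.493 0.695 1.210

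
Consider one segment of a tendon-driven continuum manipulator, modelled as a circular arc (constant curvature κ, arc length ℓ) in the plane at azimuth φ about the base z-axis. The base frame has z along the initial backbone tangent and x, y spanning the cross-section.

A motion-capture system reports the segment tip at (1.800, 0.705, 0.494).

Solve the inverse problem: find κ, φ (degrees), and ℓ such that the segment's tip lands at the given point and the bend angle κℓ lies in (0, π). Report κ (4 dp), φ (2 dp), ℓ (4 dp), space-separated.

0.9712 21.39 2.7196

ρ = √(x²+y²) = √(1.800² + 0.705²) = 1.93314
φ = atan2(y, x) mod 360° = atan2(0.705, 1.800) = 21.3886°
|p|² = ρ² + z² = 1.93314² + 0.494² = 3.98106
κ = 2ρ / |p|² = 2×1.93314 / 3.98106 = 0.97117
θ = 2·atan2(ρ, z) = 2·atan2(1.93314, 0.494) = 2.64122 rad
ℓ = θ/κ = 2.64122/0.97117 = 2.71963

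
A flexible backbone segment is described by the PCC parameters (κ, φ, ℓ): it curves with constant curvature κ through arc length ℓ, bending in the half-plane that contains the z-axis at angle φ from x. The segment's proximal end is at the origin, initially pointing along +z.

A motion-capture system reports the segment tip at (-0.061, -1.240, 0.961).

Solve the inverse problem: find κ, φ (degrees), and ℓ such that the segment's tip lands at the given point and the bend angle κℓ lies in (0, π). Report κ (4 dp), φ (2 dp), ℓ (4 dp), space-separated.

ρ = √(x²+y²) = √(-0.061² + -1.240²) = 1.24150
φ = atan2(y, x) mod 360° = atan2(-1.240, -0.061) = 267.1837°
|p|² = ρ² + z² = 1.24150² + 0.961² = 2.46484
κ = 2ρ / |p|² = 2×1.24150 / 2.46484 = 1.00737
θ = 2·atan2(ρ, z) = 2·atan2(1.24150, 0.961) = 1.82414 rad
ℓ = θ/κ = 1.82414/1.00737 = 1.81080

1.0074 267.18 1.8108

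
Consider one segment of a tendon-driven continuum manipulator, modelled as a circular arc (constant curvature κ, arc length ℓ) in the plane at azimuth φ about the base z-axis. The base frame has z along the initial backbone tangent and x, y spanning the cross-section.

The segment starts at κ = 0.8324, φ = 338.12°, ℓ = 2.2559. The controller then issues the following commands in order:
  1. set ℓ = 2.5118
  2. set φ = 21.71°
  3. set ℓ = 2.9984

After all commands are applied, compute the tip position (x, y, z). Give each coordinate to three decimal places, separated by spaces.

2.008 0.799 0.723

initial: κ=0.8324, φ=338.12°, ℓ=2.2559
cmd 1: set ℓ=2.5118 → (κ,φ,ℓ)=(0.8324,338.12°,2.5118) → tip=(1.6688,-0.6702,1.0425)
cmd 2: set φ=21.71° → (κ,φ,ℓ)=(0.8324,21.71°,2.5118) → tip=(1.6707,0.6652,1.0425)
cmd 3: set ℓ=2.9984 → (κ,φ,ℓ)=(0.8324,21.71°,2.9984) → tip=(2.0075,0.7993,0.7229)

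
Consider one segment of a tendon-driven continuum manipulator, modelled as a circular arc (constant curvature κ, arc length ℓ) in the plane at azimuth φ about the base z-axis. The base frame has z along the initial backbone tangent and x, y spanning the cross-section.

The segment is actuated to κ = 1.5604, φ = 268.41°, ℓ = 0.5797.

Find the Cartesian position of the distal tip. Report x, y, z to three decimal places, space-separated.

θ = κ·ℓ = 1.5604 × 0.5797 = 0.90456 rad
ρ = (1 − cos θ)/κ = (1 − 0.61803)/1.5604 = 0.24479
z = sin θ / κ = 0.78616/1.5604 = 0.50382
x = ρ cos φ = 0.24479 × cos(268.41°) = -0.00679
y = ρ sin φ = 0.24479 × sin(268.41°) = -0.24470

-0.007 -0.245 0.504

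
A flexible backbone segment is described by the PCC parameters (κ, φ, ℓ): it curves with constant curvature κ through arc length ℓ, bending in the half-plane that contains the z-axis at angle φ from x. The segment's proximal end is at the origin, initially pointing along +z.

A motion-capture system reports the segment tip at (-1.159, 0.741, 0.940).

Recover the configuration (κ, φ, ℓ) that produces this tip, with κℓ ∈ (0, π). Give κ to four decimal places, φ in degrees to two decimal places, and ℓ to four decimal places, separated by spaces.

0.9911 147.41 1.9601

ρ = √(x²+y²) = √(-1.159² + 0.741²) = 1.37563
φ = atan2(y, x) mod 360° = atan2(0.741, -1.159) = 147.4074°
|p|² = ρ² + z² = 1.37563² + 0.940² = 2.77596
κ = 2ρ / |p|² = 2×1.37563 / 2.77596 = 0.99110
θ = 2·atan2(ρ, z) = 2·atan2(1.37563, 0.940) = 1.94270 rad
ℓ = θ/κ = 1.94270/0.99110 = 1.96014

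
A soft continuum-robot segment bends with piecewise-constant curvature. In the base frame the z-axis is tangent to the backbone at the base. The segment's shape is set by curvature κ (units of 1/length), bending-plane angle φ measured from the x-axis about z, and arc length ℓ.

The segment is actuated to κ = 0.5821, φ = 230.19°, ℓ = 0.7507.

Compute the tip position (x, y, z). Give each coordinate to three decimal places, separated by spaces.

θ = κ·ℓ = 0.5821 × 0.7507 = 0.43698 rad
ρ = (1 − cos θ)/κ = (1 − 0.90603)/0.5821 = 0.16143
z = sin θ / κ = 0.42321/0.5821 = 0.72704
x = ρ cos φ = 0.16143 × cos(230.19°) = -0.10335
y = ρ sin φ = 0.16143 × sin(230.19°) = -0.12400

-0.103 -0.124 0.727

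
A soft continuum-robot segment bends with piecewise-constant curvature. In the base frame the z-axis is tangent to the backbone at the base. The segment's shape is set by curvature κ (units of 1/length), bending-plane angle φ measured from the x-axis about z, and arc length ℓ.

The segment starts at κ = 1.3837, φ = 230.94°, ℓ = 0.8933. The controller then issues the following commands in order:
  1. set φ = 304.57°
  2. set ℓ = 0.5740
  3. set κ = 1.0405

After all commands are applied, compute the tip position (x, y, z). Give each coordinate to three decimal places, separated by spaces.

0.094 -0.137 0.540

initial: κ=1.3837, φ=230.94°, ℓ=0.8933
cmd 1: set φ=304.57° → (κ,φ,ℓ)=(1.3837,304.57°,0.8933) → tip=(0.2754,-0.3996,0.6826)
cmd 2: set ℓ=0.5740 → (κ,φ,ℓ)=(1.3837,304.57°,0.5740) → tip=(0.1227,-0.1780,0.5155)
cmd 3: set κ=1.0405 → (κ,φ,ℓ)=(1.0405,304.57°,0.5740) → tip=(0.0944,-0.1370,0.5405)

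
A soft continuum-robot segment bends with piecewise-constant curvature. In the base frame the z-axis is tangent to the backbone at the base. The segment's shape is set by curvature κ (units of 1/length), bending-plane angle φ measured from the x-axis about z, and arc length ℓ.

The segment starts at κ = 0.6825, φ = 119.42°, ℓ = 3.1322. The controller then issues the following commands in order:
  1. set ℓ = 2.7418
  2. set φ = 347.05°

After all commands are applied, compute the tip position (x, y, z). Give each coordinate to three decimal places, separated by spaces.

initial: κ=0.6825, φ=119.42°, ℓ=3.1322
cmd 1: set ℓ=2.7418 → (κ,φ,ℓ)=(0.6825,119.42°,2.7418) → tip=(-0.9327,1.6540,1.3996)
cmd 2: set φ=347.05° → (κ,φ,ℓ)=(0.6825,347.05°,2.7418) → tip=(1.8506,-0.4255,1.3996)

1.851 -0.426 1.400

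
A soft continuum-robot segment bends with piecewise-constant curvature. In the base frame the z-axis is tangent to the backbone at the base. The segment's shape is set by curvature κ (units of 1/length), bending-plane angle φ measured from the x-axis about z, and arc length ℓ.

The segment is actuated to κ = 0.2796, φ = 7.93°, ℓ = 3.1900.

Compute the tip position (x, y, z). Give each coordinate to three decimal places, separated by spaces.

1.318 0.184 2.784

θ = κ·ℓ = 0.2796 × 3.1900 = 0.89192 rad
ρ = (1 − cos θ)/κ = (1 − 0.62792)/0.2796 = 1.33077
z = sin θ / κ = 0.77828/0.2796 = 2.78355
x = ρ cos φ = 1.33077 × cos(7.93°) = 1.31805
y = ρ sin φ = 1.33077 × sin(7.93°) = 0.18360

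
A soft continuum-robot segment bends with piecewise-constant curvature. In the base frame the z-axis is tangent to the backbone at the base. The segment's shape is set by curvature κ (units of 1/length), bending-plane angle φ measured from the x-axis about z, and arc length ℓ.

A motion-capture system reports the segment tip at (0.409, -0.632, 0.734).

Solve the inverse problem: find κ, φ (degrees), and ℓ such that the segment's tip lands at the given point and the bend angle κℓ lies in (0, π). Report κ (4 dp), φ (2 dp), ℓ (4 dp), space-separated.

1.3620 302.91 1.1719

ρ = √(x²+y²) = √(0.409² + -0.632²) = 0.75280
φ = atan2(y, x) mod 360° = atan2(-0.632, 0.409) = 302.9090°
|p|² = ρ² + z² = 0.75280² + 0.734² = 1.10546
κ = 2ρ / |p|² = 2×0.75280 / 1.10546 = 1.36196
θ = 2·atan2(ρ, z) = 2·atan2(0.75280, 0.734) = 1.59608 rad
ℓ = θ/κ = 1.59608/1.36196 = 1.17190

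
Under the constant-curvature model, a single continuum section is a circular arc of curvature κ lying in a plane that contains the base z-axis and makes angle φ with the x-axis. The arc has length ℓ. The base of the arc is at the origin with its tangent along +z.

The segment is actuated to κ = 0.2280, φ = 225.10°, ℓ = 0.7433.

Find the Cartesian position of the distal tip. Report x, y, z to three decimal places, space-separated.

θ = κ·ℓ = 0.2280 × 0.7433 = 0.16947 rad
ρ = (1 − cos θ)/κ = (1 − 0.98567)/0.2280 = 0.06283
z = sin θ / κ = 0.16866/0.2280 = 0.73975
x = ρ cos φ = 0.06283 × cos(225.10°) = -0.04435
y = ρ sin φ = 0.06283 × sin(225.10°) = -0.04451

-0.044 -0.045 0.740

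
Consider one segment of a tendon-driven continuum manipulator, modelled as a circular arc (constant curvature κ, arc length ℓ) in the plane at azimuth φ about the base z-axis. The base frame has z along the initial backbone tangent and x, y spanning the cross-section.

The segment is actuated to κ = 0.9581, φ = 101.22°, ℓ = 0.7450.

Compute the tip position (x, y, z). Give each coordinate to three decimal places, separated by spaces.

-0.050 0.250 0.683

θ = κ·ℓ = 0.9581 × 0.7450 = 0.71378 rad
ρ = (1 − cos θ)/κ = (1 − 0.75589)/0.9581 = 0.25479
z = sin θ / κ = 0.65470/0.9581 = 0.68333
x = ρ cos φ = 0.25479 × cos(101.22°) = -0.04958
y = ρ sin φ = 0.25479 × sin(101.22°) = 0.24992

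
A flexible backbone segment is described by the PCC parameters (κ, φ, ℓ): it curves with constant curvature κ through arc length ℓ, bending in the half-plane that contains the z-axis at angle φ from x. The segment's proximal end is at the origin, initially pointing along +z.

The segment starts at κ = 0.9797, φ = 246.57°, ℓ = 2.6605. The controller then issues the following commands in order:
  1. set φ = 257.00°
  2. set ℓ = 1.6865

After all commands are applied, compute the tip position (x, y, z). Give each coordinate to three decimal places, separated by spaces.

-0.248 -1.075 1.017

initial: κ=0.9797, φ=246.57°, ℓ=2.6605
cmd 1: set φ=257.00° → (κ,φ,ℓ)=(0.9797,257.00°,2.6605) → tip=(-0.4271,-1.8501,0.5205)
cmd 2: set ℓ=1.6865 → (κ,φ,ℓ)=(0.9797,257.00°,1.6865) → tip=(-0.2483,-1.0755,1.0173)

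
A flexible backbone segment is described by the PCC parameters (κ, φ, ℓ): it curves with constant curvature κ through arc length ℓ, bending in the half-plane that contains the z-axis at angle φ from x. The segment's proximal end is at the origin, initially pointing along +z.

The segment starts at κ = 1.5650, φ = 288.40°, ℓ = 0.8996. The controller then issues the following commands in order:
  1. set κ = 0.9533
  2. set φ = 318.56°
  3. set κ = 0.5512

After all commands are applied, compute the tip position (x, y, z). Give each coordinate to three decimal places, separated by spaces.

initial: κ=1.5650, φ=288.40°, ℓ=0.8996
cmd 1: set κ=0.9533 → (κ,φ,ℓ)=(0.9533,288.40°,0.8996) → tip=(0.1145,-0.3441,0.7933)
cmd 2: set φ=318.56° → (κ,φ,ℓ)=(0.9533,318.56°,0.8996) → tip=(0.2719,-0.2400,0.7933)
cmd 3: set κ=0.5512 → (κ,φ,ℓ)=(0.5512,318.56°,0.8996) → tip=(0.1638,-0.1446,0.8632)

0.164 -0.145 0.863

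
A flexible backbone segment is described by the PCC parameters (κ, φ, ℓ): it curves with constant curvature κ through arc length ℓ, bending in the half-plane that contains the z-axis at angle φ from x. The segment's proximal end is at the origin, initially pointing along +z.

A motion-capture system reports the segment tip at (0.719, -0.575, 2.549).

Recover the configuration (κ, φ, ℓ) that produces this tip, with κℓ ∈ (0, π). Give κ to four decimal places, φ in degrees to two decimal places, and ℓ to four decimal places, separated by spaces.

ρ = √(x²+y²) = √(0.719² + -0.575²) = 0.92064
φ = atan2(y, x) mod 360° = atan2(-0.575, 0.719) = 321.3499°
|p|² = ρ² + z² = 0.92064² + 2.549² = 7.34499
κ = 2ρ / |p|² = 2×0.92064 / 7.34499 = 0.25069
θ = 2·atan2(ρ, z) = 2·atan2(0.92064, 2.549) = 0.69320 rad
ℓ = θ/κ = 0.69320/0.25069 = 2.76520

0.2507 321.35 2.7652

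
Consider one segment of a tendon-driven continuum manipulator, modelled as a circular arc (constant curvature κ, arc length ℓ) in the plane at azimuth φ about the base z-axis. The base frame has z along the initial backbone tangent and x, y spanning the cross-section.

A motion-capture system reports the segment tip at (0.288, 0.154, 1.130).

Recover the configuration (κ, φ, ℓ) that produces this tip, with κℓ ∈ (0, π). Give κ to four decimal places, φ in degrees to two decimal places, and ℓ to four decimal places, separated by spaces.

ρ = √(x²+y²) = √(0.288² + 0.154²) = 0.32659
φ = atan2(y, x) mod 360° = atan2(0.154, 0.288) = 28.1344°
|p|² = ρ² + z² = 0.32659² + 1.130² = 1.38356
κ = 2ρ / |p|² = 2×0.32659 / 1.38356 = 0.47210
θ = 2·atan2(ρ, z) = 2·atan2(0.32659, 1.130) = 0.56270 rad
ℓ = θ/κ = 0.56270/0.47210 = 1.19191

0.4721 28.13 1.1919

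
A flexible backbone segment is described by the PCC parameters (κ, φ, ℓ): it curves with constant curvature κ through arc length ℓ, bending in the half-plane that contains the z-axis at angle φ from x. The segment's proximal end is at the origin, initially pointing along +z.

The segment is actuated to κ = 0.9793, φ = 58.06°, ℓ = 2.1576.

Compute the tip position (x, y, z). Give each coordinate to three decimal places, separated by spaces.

θ = κ·ℓ = 0.9793 × 2.1576 = 2.11294 rad
ρ = (1 − cos θ)/κ = (1 − -0.51597)/0.9793 = 1.54802
z = sin θ / κ = 0.85661/0.9793 = 0.87471
x = ρ cos φ = 1.54802 × cos(58.06°) = 0.81895
y = ρ sin φ = 1.54802 × sin(58.06°) = 1.31365

0.819 1.314 0.875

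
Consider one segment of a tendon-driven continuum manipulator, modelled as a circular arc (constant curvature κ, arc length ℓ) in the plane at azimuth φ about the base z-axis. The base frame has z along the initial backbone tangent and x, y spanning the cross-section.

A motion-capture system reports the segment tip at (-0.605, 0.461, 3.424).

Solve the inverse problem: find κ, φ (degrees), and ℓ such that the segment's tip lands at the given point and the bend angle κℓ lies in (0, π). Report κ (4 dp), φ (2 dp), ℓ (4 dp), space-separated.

0.1237 142.69 3.5356

ρ = √(x²+y²) = √(-0.605² + 0.461²) = 0.76062
φ = atan2(y, x) mod 360° = atan2(0.461, -0.605) = 142.6932°
|p|² = ρ² + z² = 0.76062² + 3.424² = 12.30232
κ = 2ρ / |p|² = 2×0.76062 / 12.30232 = 0.12366
θ = 2·atan2(ρ, z) = 2·atan2(0.76062, 3.424) = 0.43719 rad
ℓ = θ/κ = 0.43719/0.12366 = 3.53556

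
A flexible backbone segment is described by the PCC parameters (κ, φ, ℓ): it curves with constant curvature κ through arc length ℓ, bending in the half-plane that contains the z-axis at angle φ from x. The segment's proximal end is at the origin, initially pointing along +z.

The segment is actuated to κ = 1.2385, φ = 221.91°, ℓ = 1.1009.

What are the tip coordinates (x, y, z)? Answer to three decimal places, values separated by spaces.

-0.477 -0.428 0.790

θ = κ·ℓ = 1.2385 × 1.1009 = 1.36346 rad
ρ = (1 − cos θ)/κ = (1 − 0.20585)/1.2385 = 0.64122
z = sin θ / κ = 0.97858/1.2385 = 0.79014
x = ρ cos φ = 0.64122 × cos(221.91°) = -0.47719
y = ρ sin φ = 0.64122 × sin(221.91°) = -0.42831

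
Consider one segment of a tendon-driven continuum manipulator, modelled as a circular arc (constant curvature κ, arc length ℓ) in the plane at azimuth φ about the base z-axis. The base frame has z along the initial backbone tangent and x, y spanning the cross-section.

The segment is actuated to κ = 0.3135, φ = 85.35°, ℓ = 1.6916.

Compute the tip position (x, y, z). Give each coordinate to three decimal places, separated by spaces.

0.036 0.437 1.613

θ = κ·ℓ = 0.3135 × 1.6916 = 0.53032 rad
ρ = (1 − cos θ)/κ = (1 − 0.86265)/0.3135 = 0.43813
z = sin θ / κ = 0.50581/0.3135 = 1.61342
x = ρ cos φ = 0.43813 × cos(85.35°) = 0.03552
y = ρ sin φ = 0.43813 × sin(85.35°) = 0.43669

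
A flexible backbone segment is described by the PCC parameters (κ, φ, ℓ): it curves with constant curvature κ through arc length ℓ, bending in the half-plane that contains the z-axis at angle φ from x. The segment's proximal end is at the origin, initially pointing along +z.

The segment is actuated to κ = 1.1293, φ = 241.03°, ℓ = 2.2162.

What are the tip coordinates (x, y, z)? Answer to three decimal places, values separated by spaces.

-0.773 -1.397 0.528

θ = κ·ℓ = 1.1293 × 2.2162 = 2.50275 rad
ρ = (1 − cos θ)/κ = (1 − -0.80279)/1.1293 = 1.59638
z = sin θ / κ = 0.59626/1.1293 = 0.52799
x = ρ cos φ = 1.59638 × cos(241.03°) = -0.77321
y = ρ sin φ = 1.59638 × sin(241.03°) = -1.39663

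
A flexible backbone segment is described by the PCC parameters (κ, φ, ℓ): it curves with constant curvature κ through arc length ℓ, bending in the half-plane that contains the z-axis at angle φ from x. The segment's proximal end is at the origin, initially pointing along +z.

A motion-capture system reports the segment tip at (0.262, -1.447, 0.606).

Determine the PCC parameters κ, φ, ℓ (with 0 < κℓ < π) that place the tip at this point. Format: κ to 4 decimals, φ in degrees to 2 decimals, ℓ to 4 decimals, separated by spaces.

1.1626 280.26 2.0297

ρ = √(x²+y²) = √(0.262² + -1.447²) = 1.47053
φ = atan2(y, x) mod 360° = atan2(-1.447, 0.262) = 280.2630°
|p|² = ρ² + z² = 1.47053² + 0.606² = 2.52969
κ = 2ρ / |p|² = 2×1.47053 / 2.52969 = 1.16262
θ = 2·atan2(ρ, z) = 2·atan2(1.47053, 0.606) = 2.35981 rad
ℓ = θ/κ = 2.35981/1.16262 = 2.02974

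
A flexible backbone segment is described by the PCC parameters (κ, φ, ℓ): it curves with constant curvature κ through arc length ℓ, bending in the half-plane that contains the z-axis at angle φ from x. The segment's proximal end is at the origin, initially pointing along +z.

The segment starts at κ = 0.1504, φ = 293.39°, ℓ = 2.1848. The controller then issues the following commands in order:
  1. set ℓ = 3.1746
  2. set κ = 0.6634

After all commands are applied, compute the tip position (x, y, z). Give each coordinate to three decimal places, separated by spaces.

0.904 -2.089 1.297

initial: κ=0.1504, φ=293.39°, ℓ=2.1848
cmd 1: set ℓ=3.1746 → (κ,φ,ℓ)=(0.1504,293.39°,3.1746) → tip=(0.2952,-0.6825,3.0553)
cmd 2: set κ=0.6634 → (κ,φ,ℓ)=(0.6634,293.39°,3.1746) → tip=(0.9036,-2.0892,1.2966)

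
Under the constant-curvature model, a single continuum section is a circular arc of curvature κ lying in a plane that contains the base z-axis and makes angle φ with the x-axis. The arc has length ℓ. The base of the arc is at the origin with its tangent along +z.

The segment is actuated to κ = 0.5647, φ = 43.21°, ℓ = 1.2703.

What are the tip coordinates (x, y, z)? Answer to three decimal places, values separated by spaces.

0.318 0.299 1.164

θ = κ·ℓ = 0.5647 × 1.2703 = 0.71734 rad
ρ = (1 − cos θ)/κ = (1 − 0.75356)/0.5647 = 0.43641
z = sin θ / κ = 0.65738/0.5647 = 1.16412
x = ρ cos φ = 0.43641 × cos(43.21°) = 0.31808
y = ρ sin φ = 0.43641 × sin(43.21°) = 0.29880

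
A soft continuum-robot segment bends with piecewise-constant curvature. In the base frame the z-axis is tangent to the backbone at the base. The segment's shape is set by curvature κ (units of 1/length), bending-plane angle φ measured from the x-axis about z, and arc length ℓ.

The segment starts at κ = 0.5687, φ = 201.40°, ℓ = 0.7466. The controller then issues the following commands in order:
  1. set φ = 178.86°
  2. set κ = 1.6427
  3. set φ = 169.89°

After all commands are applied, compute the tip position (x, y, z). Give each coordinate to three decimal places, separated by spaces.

-0.397 0.071 0.573

initial: κ=0.5687, φ=201.40°, ℓ=0.7466
cmd 1: set φ=178.86° → (κ,φ,ℓ)=(0.5687,178.86°,0.7466) → tip=(-0.1561,0.0031,0.7244)
cmd 2: set κ=1.6427 → (κ,φ,ℓ)=(1.6427,178.86°,0.7466) → tip=(-0.4032,0.0080,0.5730)
cmd 3: set φ=169.89° → (κ,φ,ℓ)=(1.6427,169.89°,0.7466) → tip=(-0.3970,0.0708,0.5730)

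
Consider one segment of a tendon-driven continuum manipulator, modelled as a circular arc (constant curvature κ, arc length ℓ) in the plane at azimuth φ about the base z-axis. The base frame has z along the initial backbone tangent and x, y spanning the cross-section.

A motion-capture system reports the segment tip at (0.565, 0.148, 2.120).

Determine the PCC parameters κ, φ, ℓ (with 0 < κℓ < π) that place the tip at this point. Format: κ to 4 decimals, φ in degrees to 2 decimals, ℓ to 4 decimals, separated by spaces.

ρ = √(x²+y²) = √(0.565² + 0.148²) = 0.58406
φ = atan2(y, x) mod 360° = atan2(0.148, 0.565) = 14.6787°
|p|² = ρ² + z² = 0.58406² + 2.120² = 4.83553
κ = 2ρ / |p|² = 2×0.58406 / 4.83553 = 0.24157
θ = 2·atan2(ρ, z) = 2·atan2(0.58406, 2.120) = 0.53766 rad
ℓ = θ/κ = 0.53766/0.24157 = 2.22570

0.2416 14.68 2.2257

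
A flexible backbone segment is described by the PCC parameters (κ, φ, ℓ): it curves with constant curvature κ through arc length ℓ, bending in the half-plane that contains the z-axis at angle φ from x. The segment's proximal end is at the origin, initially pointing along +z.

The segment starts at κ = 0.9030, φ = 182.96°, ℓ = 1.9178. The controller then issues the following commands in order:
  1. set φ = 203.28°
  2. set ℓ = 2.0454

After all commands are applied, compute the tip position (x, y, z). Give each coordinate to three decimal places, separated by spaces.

-1.295 -0.557 1.065

initial: κ=0.9030, φ=182.96°, ℓ=1.9178
cmd 1: set φ=203.28° → (κ,φ,ℓ)=(0.9030,203.28°,1.9178) → tip=(-1.1803,-0.5078,1.0931)
cmd 2: set ℓ=2.0454 → (κ,φ,ℓ)=(0.9030,203.28°,2.0454) → tip=(-1.2947,-0.5570,1.0654)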